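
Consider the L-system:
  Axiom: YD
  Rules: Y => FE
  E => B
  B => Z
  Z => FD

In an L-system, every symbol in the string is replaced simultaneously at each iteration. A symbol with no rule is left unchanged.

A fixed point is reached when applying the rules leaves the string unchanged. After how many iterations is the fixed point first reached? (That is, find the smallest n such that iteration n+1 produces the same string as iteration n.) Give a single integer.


Answer: 4

Derivation:
Step 0: YD
Step 1: FED
Step 2: FBD
Step 3: FZD
Step 4: FFDD
Step 5: FFDD  (unchanged — fixed point at step 4)


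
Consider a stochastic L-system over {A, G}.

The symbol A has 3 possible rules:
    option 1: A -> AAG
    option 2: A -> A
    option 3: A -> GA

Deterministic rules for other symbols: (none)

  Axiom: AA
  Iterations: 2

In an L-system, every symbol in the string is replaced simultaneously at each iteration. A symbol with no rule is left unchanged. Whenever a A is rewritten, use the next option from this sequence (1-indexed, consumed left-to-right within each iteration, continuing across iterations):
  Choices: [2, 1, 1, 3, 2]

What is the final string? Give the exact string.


Step 0: AA
Step 1: AAAG  (used choices [2, 1])
Step 2: AAGGAAG  (used choices [1, 3, 2])

Answer: AAGGAAG


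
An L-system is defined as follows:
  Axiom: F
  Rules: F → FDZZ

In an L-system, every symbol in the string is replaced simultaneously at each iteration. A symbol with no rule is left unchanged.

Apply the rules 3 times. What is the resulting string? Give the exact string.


Step 0: F
Step 1: FDZZ
Step 2: FDZZDZZ
Step 3: FDZZDZZDZZ

Answer: FDZZDZZDZZ


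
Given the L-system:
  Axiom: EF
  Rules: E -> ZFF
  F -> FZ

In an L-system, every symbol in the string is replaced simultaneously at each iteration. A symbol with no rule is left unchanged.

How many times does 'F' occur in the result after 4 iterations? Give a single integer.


Answer: 3

Derivation:
Step 0: EF  (1 'F')
Step 1: ZFFFZ  (3 'F')
Step 2: ZFZFZFZZ  (3 'F')
Step 3: ZFZZFZZFZZZ  (3 'F')
Step 4: ZFZZZFZZZFZZZZ  (3 'F')


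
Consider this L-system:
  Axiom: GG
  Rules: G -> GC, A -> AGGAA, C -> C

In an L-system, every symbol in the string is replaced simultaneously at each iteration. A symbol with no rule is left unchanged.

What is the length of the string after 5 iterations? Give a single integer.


Answer: 12

Derivation:
Step 0: length = 2
Step 1: length = 4
Step 2: length = 6
Step 3: length = 8
Step 4: length = 10
Step 5: length = 12


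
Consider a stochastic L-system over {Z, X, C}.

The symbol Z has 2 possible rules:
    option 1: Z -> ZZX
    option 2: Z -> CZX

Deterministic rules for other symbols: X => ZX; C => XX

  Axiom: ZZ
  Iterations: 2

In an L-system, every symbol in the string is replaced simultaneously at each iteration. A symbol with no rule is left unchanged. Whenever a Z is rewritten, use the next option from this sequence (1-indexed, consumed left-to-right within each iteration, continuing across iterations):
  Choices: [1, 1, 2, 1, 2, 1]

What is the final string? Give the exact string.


Answer: CZXZZXZXCZXZZXZX

Derivation:
Step 0: ZZ
Step 1: ZZXZZX  (used choices [1, 1])
Step 2: CZXZZXZXCZXZZXZX  (used choices [2, 1, 2, 1])


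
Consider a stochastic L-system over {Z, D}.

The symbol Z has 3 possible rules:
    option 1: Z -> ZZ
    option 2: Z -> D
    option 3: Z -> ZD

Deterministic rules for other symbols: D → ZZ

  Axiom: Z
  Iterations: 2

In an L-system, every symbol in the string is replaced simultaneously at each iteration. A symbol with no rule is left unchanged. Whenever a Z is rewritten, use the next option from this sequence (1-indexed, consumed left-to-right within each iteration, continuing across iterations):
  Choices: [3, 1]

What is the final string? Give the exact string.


Answer: ZZZZ

Derivation:
Step 0: Z
Step 1: ZD  (used choices [3])
Step 2: ZZZZ  (used choices [1])


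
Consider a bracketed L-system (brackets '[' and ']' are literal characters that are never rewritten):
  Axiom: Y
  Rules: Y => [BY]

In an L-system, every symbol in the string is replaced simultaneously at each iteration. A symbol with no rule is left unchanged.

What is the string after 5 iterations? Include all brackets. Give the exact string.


Step 0: Y
Step 1: [BY]
Step 2: [B[BY]]
Step 3: [B[B[BY]]]
Step 4: [B[B[B[BY]]]]
Step 5: [B[B[B[B[BY]]]]]

Answer: [B[B[B[B[BY]]]]]


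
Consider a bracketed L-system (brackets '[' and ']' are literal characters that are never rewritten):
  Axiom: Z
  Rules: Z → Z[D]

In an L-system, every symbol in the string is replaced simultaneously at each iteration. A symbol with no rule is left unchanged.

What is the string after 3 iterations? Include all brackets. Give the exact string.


Answer: Z[D][D][D]

Derivation:
Step 0: Z
Step 1: Z[D]
Step 2: Z[D][D]
Step 3: Z[D][D][D]


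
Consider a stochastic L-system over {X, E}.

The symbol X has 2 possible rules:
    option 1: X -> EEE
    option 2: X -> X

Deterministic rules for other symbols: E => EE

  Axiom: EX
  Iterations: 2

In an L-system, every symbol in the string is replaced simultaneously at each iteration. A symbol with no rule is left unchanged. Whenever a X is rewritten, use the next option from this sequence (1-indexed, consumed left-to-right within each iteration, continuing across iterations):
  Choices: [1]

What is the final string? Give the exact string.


Answer: EEEEEEEEEE

Derivation:
Step 0: EX
Step 1: EEEEE  (used choices [1])
Step 2: EEEEEEEEEE  (used choices [])


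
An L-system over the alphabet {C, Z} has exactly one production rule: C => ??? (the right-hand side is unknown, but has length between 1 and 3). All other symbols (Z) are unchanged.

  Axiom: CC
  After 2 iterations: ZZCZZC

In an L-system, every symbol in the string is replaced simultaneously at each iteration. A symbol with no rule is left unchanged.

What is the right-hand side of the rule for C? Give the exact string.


Answer: ZC

Derivation:
Trying C => ZC:
  Step 0: CC
  Step 1: ZCZC
  Step 2: ZZCZZC
Matches the given result.


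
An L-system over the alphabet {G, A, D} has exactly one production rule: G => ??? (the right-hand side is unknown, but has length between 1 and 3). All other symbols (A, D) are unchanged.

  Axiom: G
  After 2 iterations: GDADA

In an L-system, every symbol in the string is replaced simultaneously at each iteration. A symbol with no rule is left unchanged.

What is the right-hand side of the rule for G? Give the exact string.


Trying G => GDA:
  Step 0: G
  Step 1: GDA
  Step 2: GDADA
Matches the given result.

Answer: GDA


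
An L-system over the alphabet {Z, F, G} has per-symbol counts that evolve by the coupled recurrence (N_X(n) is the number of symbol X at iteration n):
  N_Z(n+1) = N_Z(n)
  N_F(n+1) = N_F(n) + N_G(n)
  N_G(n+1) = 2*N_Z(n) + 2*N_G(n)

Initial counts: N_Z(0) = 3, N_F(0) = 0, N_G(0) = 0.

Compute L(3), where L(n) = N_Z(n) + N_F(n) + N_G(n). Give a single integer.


Step 0: N_Z=3, N_F=0, N_G=0, L=3
Step 1: N_Z=3, N_F=0, N_G=6, L=9
Step 2: N_Z=3, N_F=6, N_G=18, L=27
Step 3: N_Z=3, N_F=24, N_G=42, L=69

Answer: 69


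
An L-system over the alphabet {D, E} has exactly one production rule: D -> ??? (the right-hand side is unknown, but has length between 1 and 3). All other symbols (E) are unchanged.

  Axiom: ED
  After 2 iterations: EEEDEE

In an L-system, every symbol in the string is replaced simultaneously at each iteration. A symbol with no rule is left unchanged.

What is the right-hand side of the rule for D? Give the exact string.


Answer: EDE

Derivation:
Trying D -> EDE:
  Step 0: ED
  Step 1: EEDE
  Step 2: EEEDEE
Matches the given result.


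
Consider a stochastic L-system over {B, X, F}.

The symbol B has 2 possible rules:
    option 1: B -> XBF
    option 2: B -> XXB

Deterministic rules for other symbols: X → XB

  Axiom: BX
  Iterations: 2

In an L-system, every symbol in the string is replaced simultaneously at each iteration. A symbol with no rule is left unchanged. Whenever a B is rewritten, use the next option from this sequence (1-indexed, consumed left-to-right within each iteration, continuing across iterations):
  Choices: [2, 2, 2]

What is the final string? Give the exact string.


Answer: XBXBXXBXBXXB

Derivation:
Step 0: BX
Step 1: XXBXB  (used choices [2])
Step 2: XBXBXXBXBXXB  (used choices [2, 2])


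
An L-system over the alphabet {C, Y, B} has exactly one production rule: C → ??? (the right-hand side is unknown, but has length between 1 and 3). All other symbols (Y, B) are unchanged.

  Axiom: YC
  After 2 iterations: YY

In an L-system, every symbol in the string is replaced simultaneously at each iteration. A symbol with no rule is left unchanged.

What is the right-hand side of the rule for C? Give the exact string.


Trying C → Y:
  Step 0: YC
  Step 1: YY
  Step 2: YY
Matches the given result.

Answer: Y


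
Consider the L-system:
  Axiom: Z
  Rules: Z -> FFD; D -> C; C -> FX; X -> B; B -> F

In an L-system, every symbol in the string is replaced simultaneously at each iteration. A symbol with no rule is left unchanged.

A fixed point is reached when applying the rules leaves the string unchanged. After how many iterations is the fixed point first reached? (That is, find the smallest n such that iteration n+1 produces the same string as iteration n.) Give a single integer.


Step 0: Z
Step 1: FFD
Step 2: FFC
Step 3: FFFX
Step 4: FFFB
Step 5: FFFF
Step 6: FFFF  (unchanged — fixed point at step 5)

Answer: 5


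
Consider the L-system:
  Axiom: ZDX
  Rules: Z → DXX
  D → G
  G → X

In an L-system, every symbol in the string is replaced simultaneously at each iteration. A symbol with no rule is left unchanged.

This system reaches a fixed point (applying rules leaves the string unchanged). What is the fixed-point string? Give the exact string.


Answer: XXXXX

Derivation:
Step 0: ZDX
Step 1: DXXGX
Step 2: GXXXX
Step 3: XXXXX
Step 4: XXXXX  (unchanged — fixed point at step 3)


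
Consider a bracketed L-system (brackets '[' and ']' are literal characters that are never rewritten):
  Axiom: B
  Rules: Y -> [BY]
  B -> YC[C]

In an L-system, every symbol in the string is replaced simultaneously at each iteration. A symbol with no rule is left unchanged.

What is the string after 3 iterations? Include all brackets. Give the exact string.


Step 0: B
Step 1: YC[C]
Step 2: [BY]C[C]
Step 3: [YC[C][BY]]C[C]

Answer: [YC[C][BY]]C[C]


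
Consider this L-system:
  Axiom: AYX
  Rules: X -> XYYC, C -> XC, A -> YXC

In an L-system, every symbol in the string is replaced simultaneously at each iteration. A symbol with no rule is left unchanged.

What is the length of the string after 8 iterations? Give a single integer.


Step 0: length = 3
Step 1: length = 8
Step 2: length = 16
Step 3: length = 32
Step 4: length = 64
Step 5: length = 128
Step 6: length = 256
Step 7: length = 512
Step 8: length = 1024

Answer: 1024


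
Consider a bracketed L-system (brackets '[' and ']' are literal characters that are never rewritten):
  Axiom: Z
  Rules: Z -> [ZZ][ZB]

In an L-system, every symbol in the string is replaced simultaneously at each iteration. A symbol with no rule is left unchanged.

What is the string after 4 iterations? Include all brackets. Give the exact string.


Step 0: Z
Step 1: [ZZ][ZB]
Step 2: [[ZZ][ZB][ZZ][ZB]][[ZZ][ZB]B]
Step 3: [[[ZZ][ZB][ZZ][ZB]][[ZZ][ZB]B][[ZZ][ZB][ZZ][ZB]][[ZZ][ZB]B]][[[ZZ][ZB][ZZ][ZB]][[ZZ][ZB]B]B]
Step 4: [[[[ZZ][ZB][ZZ][ZB]][[ZZ][ZB]B][[ZZ][ZB][ZZ][ZB]][[ZZ][ZB]B]][[[ZZ][ZB][ZZ][ZB]][[ZZ][ZB]B]B][[[ZZ][ZB][ZZ][ZB]][[ZZ][ZB]B][[ZZ][ZB][ZZ][ZB]][[ZZ][ZB]B]][[[ZZ][ZB][ZZ][ZB]][[ZZ][ZB]B]B]][[[[ZZ][ZB][ZZ][ZB]][[ZZ][ZB]B][[ZZ][ZB][ZZ][ZB]][[ZZ][ZB]B]][[[ZZ][ZB][ZZ][ZB]][[ZZ][ZB]B]B]B]

Answer: [[[[ZZ][ZB][ZZ][ZB]][[ZZ][ZB]B][[ZZ][ZB][ZZ][ZB]][[ZZ][ZB]B]][[[ZZ][ZB][ZZ][ZB]][[ZZ][ZB]B]B][[[ZZ][ZB][ZZ][ZB]][[ZZ][ZB]B][[ZZ][ZB][ZZ][ZB]][[ZZ][ZB]B]][[[ZZ][ZB][ZZ][ZB]][[ZZ][ZB]B]B]][[[[ZZ][ZB][ZZ][ZB]][[ZZ][ZB]B][[ZZ][ZB][ZZ][ZB]][[ZZ][ZB]B]][[[ZZ][ZB][ZZ][ZB]][[ZZ][ZB]B]B]B]


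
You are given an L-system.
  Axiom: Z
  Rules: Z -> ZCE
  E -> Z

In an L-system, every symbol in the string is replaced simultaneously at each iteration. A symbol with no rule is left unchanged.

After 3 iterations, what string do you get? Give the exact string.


Step 0: Z
Step 1: ZCE
Step 2: ZCECZ
Step 3: ZCECZCZCE

Answer: ZCECZCZCE


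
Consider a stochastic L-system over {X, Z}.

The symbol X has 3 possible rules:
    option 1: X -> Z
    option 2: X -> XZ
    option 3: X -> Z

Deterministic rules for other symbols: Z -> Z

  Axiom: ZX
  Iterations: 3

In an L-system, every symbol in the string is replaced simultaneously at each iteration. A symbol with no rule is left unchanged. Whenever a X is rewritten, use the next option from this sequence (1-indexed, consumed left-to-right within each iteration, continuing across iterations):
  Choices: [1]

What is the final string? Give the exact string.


Step 0: ZX
Step 1: ZZ  (used choices [1])
Step 2: ZZ  (used choices [])
Step 3: ZZ  (used choices [])

Answer: ZZ


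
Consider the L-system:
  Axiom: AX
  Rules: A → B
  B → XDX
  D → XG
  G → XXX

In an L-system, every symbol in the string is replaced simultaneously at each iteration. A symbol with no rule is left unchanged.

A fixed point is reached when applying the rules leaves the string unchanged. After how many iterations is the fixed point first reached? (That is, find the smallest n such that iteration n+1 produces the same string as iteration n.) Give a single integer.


Step 0: AX
Step 1: BX
Step 2: XDXX
Step 3: XXGXX
Step 4: XXXXXXX
Step 5: XXXXXXX  (unchanged — fixed point at step 4)

Answer: 4


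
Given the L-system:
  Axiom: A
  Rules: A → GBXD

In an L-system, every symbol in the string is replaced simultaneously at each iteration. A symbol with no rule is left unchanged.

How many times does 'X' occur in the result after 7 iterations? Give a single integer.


Answer: 1

Derivation:
Step 0: A  (0 'X')
Step 1: GBXD  (1 'X')
Step 2: GBXD  (1 'X')
Step 3: GBXD  (1 'X')
Step 4: GBXD  (1 'X')
Step 5: GBXD  (1 'X')
Step 6: GBXD  (1 'X')
Step 7: GBXD  (1 'X')


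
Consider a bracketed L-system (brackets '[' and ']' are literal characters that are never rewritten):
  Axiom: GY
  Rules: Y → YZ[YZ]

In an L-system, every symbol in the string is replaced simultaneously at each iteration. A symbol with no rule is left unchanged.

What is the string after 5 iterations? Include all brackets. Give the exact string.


Step 0: GY
Step 1: GYZ[YZ]
Step 2: GYZ[YZ]Z[YZ[YZ]Z]
Step 3: GYZ[YZ]Z[YZ[YZ]Z]Z[YZ[YZ]Z[YZ[YZ]Z]Z]
Step 4: GYZ[YZ]Z[YZ[YZ]Z]Z[YZ[YZ]Z[YZ[YZ]Z]Z]Z[YZ[YZ]Z[YZ[YZ]Z]Z[YZ[YZ]Z[YZ[YZ]Z]Z]Z]
Step 5: GYZ[YZ]Z[YZ[YZ]Z]Z[YZ[YZ]Z[YZ[YZ]Z]Z]Z[YZ[YZ]Z[YZ[YZ]Z]Z[YZ[YZ]Z[YZ[YZ]Z]Z]Z]Z[YZ[YZ]Z[YZ[YZ]Z]Z[YZ[YZ]Z[YZ[YZ]Z]Z]Z[YZ[YZ]Z[YZ[YZ]Z]Z[YZ[YZ]Z[YZ[YZ]Z]Z]Z]Z]

Answer: GYZ[YZ]Z[YZ[YZ]Z]Z[YZ[YZ]Z[YZ[YZ]Z]Z]Z[YZ[YZ]Z[YZ[YZ]Z]Z[YZ[YZ]Z[YZ[YZ]Z]Z]Z]Z[YZ[YZ]Z[YZ[YZ]Z]Z[YZ[YZ]Z[YZ[YZ]Z]Z]Z[YZ[YZ]Z[YZ[YZ]Z]Z[YZ[YZ]Z[YZ[YZ]Z]Z]Z]Z]


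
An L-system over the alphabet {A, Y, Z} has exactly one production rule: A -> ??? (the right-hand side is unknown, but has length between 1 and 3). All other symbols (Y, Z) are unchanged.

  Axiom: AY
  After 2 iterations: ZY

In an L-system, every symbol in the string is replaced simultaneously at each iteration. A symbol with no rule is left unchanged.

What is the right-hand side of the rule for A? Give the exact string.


Trying A -> Z:
  Step 0: AY
  Step 1: ZY
  Step 2: ZY
Matches the given result.

Answer: Z


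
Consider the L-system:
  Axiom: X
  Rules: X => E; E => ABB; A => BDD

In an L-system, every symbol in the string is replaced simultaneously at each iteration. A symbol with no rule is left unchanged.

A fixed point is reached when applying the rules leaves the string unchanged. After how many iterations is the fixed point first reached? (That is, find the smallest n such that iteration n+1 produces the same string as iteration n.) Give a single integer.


Answer: 3

Derivation:
Step 0: X
Step 1: E
Step 2: ABB
Step 3: BDDBB
Step 4: BDDBB  (unchanged — fixed point at step 3)


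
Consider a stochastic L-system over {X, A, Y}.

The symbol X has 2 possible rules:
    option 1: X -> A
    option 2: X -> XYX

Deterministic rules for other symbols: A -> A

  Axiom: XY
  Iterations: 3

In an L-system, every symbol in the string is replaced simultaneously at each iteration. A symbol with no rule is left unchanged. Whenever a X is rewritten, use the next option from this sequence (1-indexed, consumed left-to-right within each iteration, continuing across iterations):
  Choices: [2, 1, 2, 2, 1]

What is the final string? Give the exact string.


Answer: AYXYXYAY

Derivation:
Step 0: XY
Step 1: XYXY  (used choices [2])
Step 2: AYXYXY  (used choices [1, 2])
Step 3: AYXYXYAY  (used choices [2, 1])


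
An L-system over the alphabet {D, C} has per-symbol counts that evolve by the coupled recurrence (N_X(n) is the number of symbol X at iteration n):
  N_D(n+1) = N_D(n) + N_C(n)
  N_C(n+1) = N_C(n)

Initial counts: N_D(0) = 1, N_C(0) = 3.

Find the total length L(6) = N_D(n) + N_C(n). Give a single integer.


Answer: 22

Derivation:
Step 0: N_D=1, N_C=3, L=4
Step 1: N_D=4, N_C=3, L=7
Step 2: N_D=7, N_C=3, L=10
Step 3: N_D=10, N_C=3, L=13
Step 4: N_D=13, N_C=3, L=16
Step 5: N_D=16, N_C=3, L=19
Step 6: N_D=19, N_C=3, L=22


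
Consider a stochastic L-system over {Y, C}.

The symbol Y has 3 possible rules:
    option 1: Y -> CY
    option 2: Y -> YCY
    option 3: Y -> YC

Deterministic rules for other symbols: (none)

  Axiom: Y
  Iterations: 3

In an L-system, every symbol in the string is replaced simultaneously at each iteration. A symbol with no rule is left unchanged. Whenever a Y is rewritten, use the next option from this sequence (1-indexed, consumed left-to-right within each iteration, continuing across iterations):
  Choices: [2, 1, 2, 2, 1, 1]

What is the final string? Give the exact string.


Answer: CYCYCCYCCY

Derivation:
Step 0: Y
Step 1: YCY  (used choices [2])
Step 2: CYCYCY  (used choices [1, 2])
Step 3: CYCYCCYCCY  (used choices [2, 1, 1])


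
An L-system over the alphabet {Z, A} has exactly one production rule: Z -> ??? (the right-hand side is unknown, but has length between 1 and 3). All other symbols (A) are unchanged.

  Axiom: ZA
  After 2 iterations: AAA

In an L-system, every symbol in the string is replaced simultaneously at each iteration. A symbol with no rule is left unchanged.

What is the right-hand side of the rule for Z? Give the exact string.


Trying Z -> AA:
  Step 0: ZA
  Step 1: AAA
  Step 2: AAA
Matches the given result.

Answer: AA


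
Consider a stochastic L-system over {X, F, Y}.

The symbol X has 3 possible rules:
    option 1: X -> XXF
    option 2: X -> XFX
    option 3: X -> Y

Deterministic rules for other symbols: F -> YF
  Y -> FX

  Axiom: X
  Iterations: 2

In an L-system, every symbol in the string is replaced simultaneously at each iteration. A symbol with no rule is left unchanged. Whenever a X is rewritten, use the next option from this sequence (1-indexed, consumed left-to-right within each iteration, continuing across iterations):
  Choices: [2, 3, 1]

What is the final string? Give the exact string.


Step 0: X
Step 1: XFX  (used choices [2])
Step 2: YYFXXF  (used choices [3, 1])

Answer: YYFXXF


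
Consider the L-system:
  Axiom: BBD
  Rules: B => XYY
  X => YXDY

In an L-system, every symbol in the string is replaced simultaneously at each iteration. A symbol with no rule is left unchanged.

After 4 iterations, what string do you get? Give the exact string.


Answer: YYYXDYDYDYYYYYYXDYDYDYYYD

Derivation:
Step 0: BBD
Step 1: XYYXYYD
Step 2: YXDYYYYXDYYYD
Step 3: YYXDYDYYYYYXDYDYYYD
Step 4: YYYXDYDYDYYYYYYXDYDYDYYYD


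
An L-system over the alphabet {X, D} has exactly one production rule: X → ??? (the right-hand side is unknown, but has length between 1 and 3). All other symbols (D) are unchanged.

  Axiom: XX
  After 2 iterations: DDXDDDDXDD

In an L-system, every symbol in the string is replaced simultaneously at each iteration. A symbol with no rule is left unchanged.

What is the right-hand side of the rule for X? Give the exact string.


Answer: DXD

Derivation:
Trying X → DXD:
  Step 0: XX
  Step 1: DXDDXD
  Step 2: DDXDDDDXDD
Matches the given result.


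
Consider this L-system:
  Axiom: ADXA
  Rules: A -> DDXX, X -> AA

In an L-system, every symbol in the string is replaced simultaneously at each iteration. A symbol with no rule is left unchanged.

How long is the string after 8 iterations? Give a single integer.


Answer: 1449

Derivation:
Step 0: length = 4
Step 1: length = 11
Step 2: length = 21
Step 3: length = 49
Step 4: length = 89
Step 5: length = 201
Step 6: length = 361
Step 7: length = 809
Step 8: length = 1449


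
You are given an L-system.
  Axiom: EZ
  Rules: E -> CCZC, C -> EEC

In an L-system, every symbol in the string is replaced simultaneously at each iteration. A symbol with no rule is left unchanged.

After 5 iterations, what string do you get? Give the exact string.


Answer: CCZCCCZCEECCCZCCCZCEECZCCZCCCZCEECCCZCCCZCEECCCZCCCZCEECZCCZCCCZCEECEECEECZEECEECEECZEECCCZCCCZCEECCCZCCCZCEECCCZCCCZCEECZCCZCCCZCEECCCZCCCZCEECCCZCCCZCEECZCCZCCCZCEECEECEECZEECEECEECZEECCCZCCCZCEECZCCZCCCZCEECCCZCCCZCEECZCCZCCCZCEECCCZCCCZCEECCCZCCCZCEECZCCZCCCZCEECEECEECZEECEECEECZEECCCZCCCZCEECZ

Derivation:
Step 0: EZ
Step 1: CCZCZ
Step 2: EECEECZEECZ
Step 3: CCZCCCZCEECCCZCCCZCEECZCCZCCCZCEECZ
Step 4: EECEECZEECEECEECZEECCCZCCCZCEECEECEECZEECEECEECZEECCCZCCCZCEECZEECEECZEECEECEECZEECCCZCCCZCEECZ
Step 5: CCZCCCZCEECCCZCCCZCEECZCCZCCCZCEECCCZCCCZCEECCCZCCCZCEECZCCZCCCZCEECEECEECZEECEECEECZEECCCZCCCZCEECCCZCCCZCEECCCZCCCZCEECZCCZCCCZCEECCCZCCCZCEECCCZCCCZCEECZCCZCCCZCEECEECEECZEECEECEECZEECCCZCCCZCEECZCCZCCCZCEECCCZCCCZCEECZCCZCCCZCEECCCZCCCZCEECCCZCCCZCEECZCCZCCCZCEECEECEECZEECEECEECZEECCCZCCCZCEECZ


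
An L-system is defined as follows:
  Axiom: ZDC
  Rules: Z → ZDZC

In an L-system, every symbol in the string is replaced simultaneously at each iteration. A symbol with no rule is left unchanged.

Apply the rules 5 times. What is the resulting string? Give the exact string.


Step 0: ZDC
Step 1: ZDZCDC
Step 2: ZDZCDZDZCCDC
Step 3: ZDZCDZDZCCDZDZCDZDZCCCDC
Step 4: ZDZCDZDZCCDZDZCDZDZCCCDZDZCDZDZCCDZDZCDZDZCCCCDC
Step 5: ZDZCDZDZCCDZDZCDZDZCCCDZDZCDZDZCCDZDZCDZDZCCCCDZDZCDZDZCCDZDZCDZDZCCCDZDZCDZDZCCDZDZCDZDZCCCCCDC

Answer: ZDZCDZDZCCDZDZCDZDZCCCDZDZCDZDZCCDZDZCDZDZCCCCDZDZCDZDZCCDZDZCDZDZCCCDZDZCDZDZCCDZDZCDZDZCCCCCDC


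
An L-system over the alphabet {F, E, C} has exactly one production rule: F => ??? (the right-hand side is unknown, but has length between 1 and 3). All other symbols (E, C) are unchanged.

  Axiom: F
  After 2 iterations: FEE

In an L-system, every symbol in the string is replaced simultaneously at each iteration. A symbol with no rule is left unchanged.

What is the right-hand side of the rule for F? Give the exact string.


Trying F => FE:
  Step 0: F
  Step 1: FE
  Step 2: FEE
Matches the given result.

Answer: FE


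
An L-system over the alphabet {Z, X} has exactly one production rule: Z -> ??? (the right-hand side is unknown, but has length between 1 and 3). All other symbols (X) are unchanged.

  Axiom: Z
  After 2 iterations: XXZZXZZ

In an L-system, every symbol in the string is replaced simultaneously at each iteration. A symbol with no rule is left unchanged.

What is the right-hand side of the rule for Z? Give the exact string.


Answer: XZZ

Derivation:
Trying Z -> XZZ:
  Step 0: Z
  Step 1: XZZ
  Step 2: XXZZXZZ
Matches the given result.


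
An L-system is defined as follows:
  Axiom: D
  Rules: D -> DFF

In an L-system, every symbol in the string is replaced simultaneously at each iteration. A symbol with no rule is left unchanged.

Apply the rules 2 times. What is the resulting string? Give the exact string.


Step 0: D
Step 1: DFF
Step 2: DFFFF

Answer: DFFFF


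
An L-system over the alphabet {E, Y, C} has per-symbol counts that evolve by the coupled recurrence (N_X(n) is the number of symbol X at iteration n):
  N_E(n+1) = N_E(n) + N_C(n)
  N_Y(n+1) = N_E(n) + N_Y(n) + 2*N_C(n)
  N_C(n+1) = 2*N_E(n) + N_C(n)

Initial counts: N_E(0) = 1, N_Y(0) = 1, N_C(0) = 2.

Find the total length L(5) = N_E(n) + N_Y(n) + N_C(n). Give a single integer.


Answer: 505

Derivation:
Step 0: N_E=1, N_Y=1, N_C=2, L=4
Step 1: N_E=3, N_Y=6, N_C=4, L=13
Step 2: N_E=7, N_Y=17, N_C=10, L=34
Step 3: N_E=17, N_Y=44, N_C=24, L=85
Step 4: N_E=41, N_Y=109, N_C=58, L=208
Step 5: N_E=99, N_Y=266, N_C=140, L=505


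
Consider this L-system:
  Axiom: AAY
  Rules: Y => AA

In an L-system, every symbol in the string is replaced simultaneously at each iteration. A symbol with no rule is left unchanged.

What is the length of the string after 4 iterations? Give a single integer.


Answer: 4

Derivation:
Step 0: length = 3
Step 1: length = 4
Step 2: length = 4
Step 3: length = 4
Step 4: length = 4


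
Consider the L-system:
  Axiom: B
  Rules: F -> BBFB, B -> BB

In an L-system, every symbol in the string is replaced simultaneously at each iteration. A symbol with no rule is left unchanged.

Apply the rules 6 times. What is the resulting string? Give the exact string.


Step 0: B
Step 1: BB
Step 2: BBBB
Step 3: BBBBBBBB
Step 4: BBBBBBBBBBBBBBBB
Step 5: BBBBBBBBBBBBBBBBBBBBBBBBBBBBBBBB
Step 6: BBBBBBBBBBBBBBBBBBBBBBBBBBBBBBBBBBBBBBBBBBBBBBBBBBBBBBBBBBBBBBBB

Answer: BBBBBBBBBBBBBBBBBBBBBBBBBBBBBBBBBBBBBBBBBBBBBBBBBBBBBBBBBBBBBBBB


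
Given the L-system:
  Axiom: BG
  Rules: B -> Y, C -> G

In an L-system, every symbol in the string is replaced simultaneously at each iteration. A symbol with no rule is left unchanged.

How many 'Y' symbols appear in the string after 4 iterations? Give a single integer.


Answer: 1

Derivation:
Step 0: BG  (0 'Y')
Step 1: YG  (1 'Y')
Step 2: YG  (1 'Y')
Step 3: YG  (1 'Y')
Step 4: YG  (1 'Y')


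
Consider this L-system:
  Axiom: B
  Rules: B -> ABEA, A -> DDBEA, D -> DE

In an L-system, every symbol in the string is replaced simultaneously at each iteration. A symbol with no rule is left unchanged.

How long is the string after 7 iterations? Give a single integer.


Answer: 1784

Derivation:
Step 0: length = 1
Step 1: length = 4
Step 2: length = 15
Step 3: length = 44
Step 4: length = 117
Step 5: length = 296
Step 6: length = 731
Step 7: length = 1784


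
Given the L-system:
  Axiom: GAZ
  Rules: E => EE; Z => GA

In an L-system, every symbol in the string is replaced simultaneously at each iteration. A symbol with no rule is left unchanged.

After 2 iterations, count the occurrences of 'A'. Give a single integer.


Step 0: GAZ  (1 'A')
Step 1: GAGA  (2 'A')
Step 2: GAGA  (2 'A')

Answer: 2


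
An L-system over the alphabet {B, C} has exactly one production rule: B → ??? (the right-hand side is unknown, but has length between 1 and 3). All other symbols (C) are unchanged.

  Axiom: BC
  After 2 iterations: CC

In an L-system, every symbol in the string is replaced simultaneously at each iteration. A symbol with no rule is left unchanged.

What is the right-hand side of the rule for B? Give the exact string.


Answer: C

Derivation:
Trying B → C:
  Step 0: BC
  Step 1: CC
  Step 2: CC
Matches the given result.


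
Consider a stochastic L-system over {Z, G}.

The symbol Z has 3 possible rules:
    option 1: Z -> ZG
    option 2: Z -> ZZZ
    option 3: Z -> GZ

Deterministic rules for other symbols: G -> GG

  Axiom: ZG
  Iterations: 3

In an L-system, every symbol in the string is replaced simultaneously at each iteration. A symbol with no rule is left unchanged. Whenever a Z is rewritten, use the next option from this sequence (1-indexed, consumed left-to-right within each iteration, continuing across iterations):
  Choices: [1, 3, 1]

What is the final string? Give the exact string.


Step 0: ZG
Step 1: ZGGG  (used choices [1])
Step 2: GZGGGGGG  (used choices [3])
Step 3: GGZGGGGGGGGGGGGG  (used choices [1])

Answer: GGZGGGGGGGGGGGGG


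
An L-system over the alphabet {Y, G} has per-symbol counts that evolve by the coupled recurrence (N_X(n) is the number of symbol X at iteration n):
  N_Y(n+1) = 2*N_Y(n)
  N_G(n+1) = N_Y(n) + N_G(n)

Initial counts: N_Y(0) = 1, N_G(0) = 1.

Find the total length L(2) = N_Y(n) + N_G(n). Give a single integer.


Answer: 8

Derivation:
Step 0: N_Y=1, N_G=1, L=2
Step 1: N_Y=2, N_G=2, L=4
Step 2: N_Y=4, N_G=4, L=8


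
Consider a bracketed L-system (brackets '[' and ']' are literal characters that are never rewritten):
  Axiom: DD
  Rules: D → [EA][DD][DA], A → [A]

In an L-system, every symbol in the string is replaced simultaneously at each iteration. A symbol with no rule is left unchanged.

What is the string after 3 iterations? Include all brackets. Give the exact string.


Answer: [E[[A]]][[E[A]][[EA][DD][DA][EA][DD][DA]][[EA][DD][DA][A]][E[A]][[EA][DD][DA][EA][DD][DA]][[EA][DD][DA][A]]][[E[A]][[EA][DD][DA][EA][DD][DA]][[EA][DD][DA][A]][[A]]][E[[A]]][[E[A]][[EA][DD][DA][EA][DD][DA]][[EA][DD][DA][A]][E[A]][[EA][DD][DA][EA][DD][DA]][[EA][DD][DA][A]]][[E[A]][[EA][DD][DA][EA][DD][DA]][[EA][DD][DA][A]][[A]]]

Derivation:
Step 0: DD
Step 1: [EA][DD][DA][EA][DD][DA]
Step 2: [E[A]][[EA][DD][DA][EA][DD][DA]][[EA][DD][DA][A]][E[A]][[EA][DD][DA][EA][DD][DA]][[EA][DD][DA][A]]
Step 3: [E[[A]]][[E[A]][[EA][DD][DA][EA][DD][DA]][[EA][DD][DA][A]][E[A]][[EA][DD][DA][EA][DD][DA]][[EA][DD][DA][A]]][[E[A]][[EA][DD][DA][EA][DD][DA]][[EA][DD][DA][A]][[A]]][E[[A]]][[E[A]][[EA][DD][DA][EA][DD][DA]][[EA][DD][DA][A]][E[A]][[EA][DD][DA][EA][DD][DA]][[EA][DD][DA][A]]][[E[A]][[EA][DD][DA][EA][DD][DA]][[EA][DD][DA][A]][[A]]]


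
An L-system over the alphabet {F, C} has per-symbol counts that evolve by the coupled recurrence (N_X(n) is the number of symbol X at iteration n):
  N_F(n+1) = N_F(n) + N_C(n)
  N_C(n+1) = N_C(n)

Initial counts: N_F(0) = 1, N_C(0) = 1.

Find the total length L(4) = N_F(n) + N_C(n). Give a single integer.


Step 0: N_F=1, N_C=1, L=2
Step 1: N_F=2, N_C=1, L=3
Step 2: N_F=3, N_C=1, L=4
Step 3: N_F=4, N_C=1, L=5
Step 4: N_F=5, N_C=1, L=6

Answer: 6


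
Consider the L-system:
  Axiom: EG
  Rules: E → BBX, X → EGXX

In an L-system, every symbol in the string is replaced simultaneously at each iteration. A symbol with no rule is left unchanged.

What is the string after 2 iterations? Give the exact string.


Step 0: EG
Step 1: BBXG
Step 2: BBEGXXG

Answer: BBEGXXG


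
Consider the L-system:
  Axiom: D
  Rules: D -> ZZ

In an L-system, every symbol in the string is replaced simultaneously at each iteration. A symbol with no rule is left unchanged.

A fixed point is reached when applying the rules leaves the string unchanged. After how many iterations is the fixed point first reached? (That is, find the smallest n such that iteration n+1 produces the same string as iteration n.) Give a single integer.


Answer: 1

Derivation:
Step 0: D
Step 1: ZZ
Step 2: ZZ  (unchanged — fixed point at step 1)


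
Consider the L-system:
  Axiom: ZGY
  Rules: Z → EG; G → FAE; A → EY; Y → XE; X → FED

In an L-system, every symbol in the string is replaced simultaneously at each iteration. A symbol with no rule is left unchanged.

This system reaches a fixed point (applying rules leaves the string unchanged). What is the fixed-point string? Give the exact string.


Answer: EFEFEDEEFEFEDEEFEDE

Derivation:
Step 0: ZGY
Step 1: EGFAEXE
Step 2: EFAEFEYEFEDE
Step 3: EFEYEFEXEEFEDE
Step 4: EFEXEEFEFEDEEFEDE
Step 5: EFEFEDEEFEFEDEEFEDE
Step 6: EFEFEDEEFEFEDEEFEDE  (unchanged — fixed point at step 5)


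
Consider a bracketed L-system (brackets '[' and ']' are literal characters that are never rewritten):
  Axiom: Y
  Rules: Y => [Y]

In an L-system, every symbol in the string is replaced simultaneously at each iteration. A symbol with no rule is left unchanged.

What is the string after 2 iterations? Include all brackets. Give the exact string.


Answer: [[Y]]

Derivation:
Step 0: Y
Step 1: [Y]
Step 2: [[Y]]


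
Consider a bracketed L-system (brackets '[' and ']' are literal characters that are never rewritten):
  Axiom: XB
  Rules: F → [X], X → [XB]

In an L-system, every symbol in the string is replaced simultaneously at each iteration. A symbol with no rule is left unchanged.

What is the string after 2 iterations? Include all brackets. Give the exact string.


Step 0: XB
Step 1: [XB]B
Step 2: [[XB]B]B

Answer: [[XB]B]B


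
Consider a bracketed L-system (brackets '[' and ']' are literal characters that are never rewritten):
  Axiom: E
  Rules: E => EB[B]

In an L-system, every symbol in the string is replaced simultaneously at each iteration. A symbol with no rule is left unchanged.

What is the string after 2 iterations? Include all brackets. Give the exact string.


Step 0: E
Step 1: EB[B]
Step 2: EB[B]B[B]

Answer: EB[B]B[B]


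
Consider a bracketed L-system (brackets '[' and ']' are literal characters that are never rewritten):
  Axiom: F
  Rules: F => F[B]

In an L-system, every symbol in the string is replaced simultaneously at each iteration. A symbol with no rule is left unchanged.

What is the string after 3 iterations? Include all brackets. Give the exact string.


Answer: F[B][B][B]

Derivation:
Step 0: F
Step 1: F[B]
Step 2: F[B][B]
Step 3: F[B][B][B]


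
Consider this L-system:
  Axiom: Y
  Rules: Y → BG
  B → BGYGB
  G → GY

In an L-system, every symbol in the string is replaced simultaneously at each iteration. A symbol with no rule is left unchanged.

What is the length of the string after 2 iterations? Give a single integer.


Answer: 7

Derivation:
Step 0: length = 1
Step 1: length = 2
Step 2: length = 7


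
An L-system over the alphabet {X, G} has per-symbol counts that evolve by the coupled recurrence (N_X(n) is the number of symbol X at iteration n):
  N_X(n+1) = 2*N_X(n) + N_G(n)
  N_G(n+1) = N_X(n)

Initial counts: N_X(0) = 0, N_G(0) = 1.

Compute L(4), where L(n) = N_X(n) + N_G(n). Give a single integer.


Step 0: N_X=0, N_G=1, L=1
Step 1: N_X=1, N_G=0, L=1
Step 2: N_X=2, N_G=1, L=3
Step 3: N_X=5, N_G=2, L=7
Step 4: N_X=12, N_G=5, L=17

Answer: 17


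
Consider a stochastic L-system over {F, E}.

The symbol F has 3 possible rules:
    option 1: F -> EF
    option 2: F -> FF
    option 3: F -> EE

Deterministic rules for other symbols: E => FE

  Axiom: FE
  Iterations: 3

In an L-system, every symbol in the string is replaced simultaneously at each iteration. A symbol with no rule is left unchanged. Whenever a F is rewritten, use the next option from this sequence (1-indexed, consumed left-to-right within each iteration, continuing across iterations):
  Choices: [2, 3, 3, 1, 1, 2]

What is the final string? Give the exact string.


Step 0: FE
Step 1: FFFE  (used choices [2])
Step 2: EEEEEFFE  (used choices [3, 3, 1])
Step 3: FEFEFEFEFEEFFFFE  (used choices [1, 2])

Answer: FEFEFEFEFEEFFFFE


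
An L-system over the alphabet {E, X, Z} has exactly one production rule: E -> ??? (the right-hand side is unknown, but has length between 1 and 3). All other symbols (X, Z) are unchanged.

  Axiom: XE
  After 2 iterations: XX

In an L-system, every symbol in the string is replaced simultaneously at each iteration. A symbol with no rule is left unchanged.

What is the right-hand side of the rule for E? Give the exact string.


Trying E -> X:
  Step 0: XE
  Step 1: XX
  Step 2: XX
Matches the given result.

Answer: X


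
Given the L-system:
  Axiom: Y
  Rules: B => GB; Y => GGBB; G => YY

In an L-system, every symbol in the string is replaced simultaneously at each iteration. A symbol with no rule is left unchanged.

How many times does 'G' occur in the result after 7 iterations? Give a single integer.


Step 0: length=1, 'G' count=0
Step 1: length=4, 'G' count=2
Step 2: length=8, 'G' count=2
Step 3: length=24, 'G' count=10
Step 4: length=56, 'G' count=18
Step 5: length=152, 'G' count=58
Step 6: length=376, 'G' count=130
Step 7: length=984, 'G' count=362
Final string: GGBBGGBBGGBBGGBBYYGBYYGBGGBBGGBBGGBBGGBBYYGBYYGBGGBBGGBBGGBBGGBBYYGBYYGBGGBBGGBBGGBBGGBBYYGBYYGBYYYYGBGBYYYYGBGBGGBBGGBBYYGBYYYYGBGBYYYYGBGBGGBBGGBBYYGBGGBBGGBBGGBBGGBBYYGBYYGBGGBBGGBBGGBBGGBBYYGBYYGBGGBBGGBBGGBBGGBBYYGBYYGBGGBBGGBBGGBBGGBBYYGBYYGBYYYYGBGBYYYYGBGBGGBBGGBBYYGBYYYYGBGBYYYYGBGBGGBBGGBBYYGBGGBBGGBBGGBBGGBBYYGBYYGBGGBBGGBBGGBBGGBBYYGBYYGBGGBBGGBBGGBBGGBBYYGBYYGBGGBBGGBBGGBBGGBBYYGBYYGBYYYYGBGBYYYYGBGBGGBBGGBBYYGBYYYYGBGBYYYYGBGBGGBBGGBBYYGBGGBBGGBBGGBBGGBBYYGBYYGBGGBBGGBBGGBBGGBBYYGBYYGBGGBBGGBBGGBBGGBBYYGBYYGBGGBBGGBBGGBBGGBBYYGBYYGBYYYYGBGBYYYYGBGBGGBBGGBBYYGBYYYYGBGBYYYYGBGBGGBBGGBBYYGBYYYYGBGBYYYYGBGBYYYYGBGBYYYYGBGBGGBBGGBBYYGBGGBBGGBBYYGBYYYYGBGBYYYYGBGBYYYYGBGBYYYYGBGBGGBBGGBBYYGBGGBBGGBBYYGBGGBBGGBBGGBBGGBBYYGBYYGBGGBBGGBBGGBBGGBBYYGBYYGBYYYYGBGBYYYYGBGBGGBBGGBBYYGBYYYYGBGBYYYYGBGBYYYYGBGBYYYYGBGBGGBBGGBBYYGBGGBBGGBBYYGBYYYYGBGBYYYYGBGBYYYYGBGBYYYYGBGBGGBBGGBBYYGBGGBBGGBBYYGBGGBBGGBBGGBBGGBBYYGBYYGBGGBBGGBBGGBBGGBBYYGBYYGBYYYYGBGBYYYYGBGBGGBBGGBBYYGB

Answer: 362


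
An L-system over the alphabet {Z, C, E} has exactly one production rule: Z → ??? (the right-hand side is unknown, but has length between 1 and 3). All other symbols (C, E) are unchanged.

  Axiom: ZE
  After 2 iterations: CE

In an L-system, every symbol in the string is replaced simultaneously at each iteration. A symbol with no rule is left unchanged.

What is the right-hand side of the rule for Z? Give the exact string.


Trying Z → C:
  Step 0: ZE
  Step 1: CE
  Step 2: CE
Matches the given result.

Answer: C


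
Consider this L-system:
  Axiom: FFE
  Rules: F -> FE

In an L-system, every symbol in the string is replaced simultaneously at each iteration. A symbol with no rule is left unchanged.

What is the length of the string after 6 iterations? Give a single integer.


Step 0: length = 3
Step 1: length = 5
Step 2: length = 7
Step 3: length = 9
Step 4: length = 11
Step 5: length = 13
Step 6: length = 15

Answer: 15


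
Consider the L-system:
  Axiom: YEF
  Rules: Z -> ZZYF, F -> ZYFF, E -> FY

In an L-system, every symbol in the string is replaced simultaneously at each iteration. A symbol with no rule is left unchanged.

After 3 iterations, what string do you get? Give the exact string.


Answer: YZZYFYZYFFZYFFYZZYFZZYFYZYFFYZZYFYZYFFZYFFZZYFYZYFFZYFF

Derivation:
Step 0: YEF
Step 1: YFYZYFF
Step 2: YZYFFYZZYFYZYFFZYFF
Step 3: YZZYFYZYFFZYFFYZZYFZZYFYZYFFYZZYFYZYFFZYFFZZYFYZYFFZYFF


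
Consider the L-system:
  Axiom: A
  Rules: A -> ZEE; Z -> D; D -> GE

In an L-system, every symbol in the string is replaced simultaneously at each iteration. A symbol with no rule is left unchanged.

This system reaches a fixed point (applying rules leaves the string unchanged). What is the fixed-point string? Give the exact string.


Step 0: A
Step 1: ZEE
Step 2: DEE
Step 3: GEEE
Step 4: GEEE  (unchanged — fixed point at step 3)

Answer: GEEE


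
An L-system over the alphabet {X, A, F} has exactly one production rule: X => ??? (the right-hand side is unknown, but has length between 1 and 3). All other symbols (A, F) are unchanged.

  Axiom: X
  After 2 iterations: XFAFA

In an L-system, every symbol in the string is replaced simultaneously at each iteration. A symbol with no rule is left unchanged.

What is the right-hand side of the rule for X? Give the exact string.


Answer: XFA

Derivation:
Trying X => XFA:
  Step 0: X
  Step 1: XFA
  Step 2: XFAFA
Matches the given result.


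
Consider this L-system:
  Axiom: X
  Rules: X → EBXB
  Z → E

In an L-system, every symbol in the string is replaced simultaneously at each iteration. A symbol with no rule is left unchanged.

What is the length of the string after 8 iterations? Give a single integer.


Step 0: length = 1
Step 1: length = 4
Step 2: length = 7
Step 3: length = 10
Step 4: length = 13
Step 5: length = 16
Step 6: length = 19
Step 7: length = 22
Step 8: length = 25

Answer: 25


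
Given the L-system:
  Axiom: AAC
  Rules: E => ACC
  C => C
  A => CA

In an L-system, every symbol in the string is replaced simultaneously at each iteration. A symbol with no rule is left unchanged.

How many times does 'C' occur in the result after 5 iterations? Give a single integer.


Step 0: AAC  (1 'C')
Step 1: CACAC  (3 'C')
Step 2: CCACCAC  (5 'C')
Step 3: CCCACCCAC  (7 'C')
Step 4: CCCCACCCCAC  (9 'C')
Step 5: CCCCCACCCCCAC  (11 'C')

Answer: 11
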